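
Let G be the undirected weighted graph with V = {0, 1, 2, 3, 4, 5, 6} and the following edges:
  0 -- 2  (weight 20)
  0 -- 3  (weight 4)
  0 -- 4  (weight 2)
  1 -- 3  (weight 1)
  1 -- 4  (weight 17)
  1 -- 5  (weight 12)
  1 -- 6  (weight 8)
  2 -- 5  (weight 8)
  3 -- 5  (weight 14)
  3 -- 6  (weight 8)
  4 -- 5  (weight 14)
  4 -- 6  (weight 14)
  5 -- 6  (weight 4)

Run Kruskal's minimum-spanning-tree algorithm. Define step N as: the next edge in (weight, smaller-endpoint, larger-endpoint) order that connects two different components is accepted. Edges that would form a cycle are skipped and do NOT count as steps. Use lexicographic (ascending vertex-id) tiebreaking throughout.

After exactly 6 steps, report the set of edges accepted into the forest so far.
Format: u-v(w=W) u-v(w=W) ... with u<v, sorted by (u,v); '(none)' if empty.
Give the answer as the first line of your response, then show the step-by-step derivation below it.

0-3(w=4) 0-4(w=2) 1-3(w=1) 1-6(w=8) 2-5(w=8) 5-6(w=4)

step 1: add edge 1-3 (w=1); MST = {1-3(w=1)}
step 2: add edge 0-4 (w=2); MST = {0-4(w=2) 1-3(w=1)}
step 3: add edge 0-3 (w=4); MST = {0-3(w=4) 0-4(w=2) 1-3(w=1)}
step 4: add edge 5-6 (w=4); MST = {0-3(w=4) 0-4(w=2) 1-3(w=1) 5-6(w=4)}
step 5: add edge 1-6 (w=8); MST = {0-3(w=4) 0-4(w=2) 1-3(w=1) 1-6(w=8) 5-6(w=4)}
step 6: add edge 2-5 (w=8); MST = {0-3(w=4) 0-4(w=2) 1-3(w=1) 1-6(w=8) 2-5(w=8) 5-6(w=4)}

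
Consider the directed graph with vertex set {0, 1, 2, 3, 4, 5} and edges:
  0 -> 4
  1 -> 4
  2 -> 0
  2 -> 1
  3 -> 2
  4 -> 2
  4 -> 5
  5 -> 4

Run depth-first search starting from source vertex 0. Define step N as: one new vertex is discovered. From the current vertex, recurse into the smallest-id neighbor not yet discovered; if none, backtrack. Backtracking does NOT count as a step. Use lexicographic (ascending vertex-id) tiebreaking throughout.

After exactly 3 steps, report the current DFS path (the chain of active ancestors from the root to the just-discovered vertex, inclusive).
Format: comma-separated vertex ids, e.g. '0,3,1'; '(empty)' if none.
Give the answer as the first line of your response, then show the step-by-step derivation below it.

0,4,2

step 1: discover 0; path=0; order=0
step 2: discover 4; path=0>4; order=0,4
step 3: discover 2; path=0>4>2; order=0,4,2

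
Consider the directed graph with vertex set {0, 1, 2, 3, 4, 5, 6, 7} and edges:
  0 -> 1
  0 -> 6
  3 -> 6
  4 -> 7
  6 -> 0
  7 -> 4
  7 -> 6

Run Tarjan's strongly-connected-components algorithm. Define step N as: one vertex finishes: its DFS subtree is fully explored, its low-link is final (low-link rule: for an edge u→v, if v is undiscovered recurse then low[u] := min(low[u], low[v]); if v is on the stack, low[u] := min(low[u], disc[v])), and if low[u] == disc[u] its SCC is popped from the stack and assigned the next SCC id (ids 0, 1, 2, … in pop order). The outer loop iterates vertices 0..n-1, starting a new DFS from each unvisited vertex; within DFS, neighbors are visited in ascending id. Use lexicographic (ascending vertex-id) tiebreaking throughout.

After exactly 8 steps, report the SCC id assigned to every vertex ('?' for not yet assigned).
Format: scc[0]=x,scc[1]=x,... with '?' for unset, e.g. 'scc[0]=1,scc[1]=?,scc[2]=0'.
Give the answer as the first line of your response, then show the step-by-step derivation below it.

scc[0]=1,scc[1]=0,scc[2]=2,scc[3]=3,scc[4]=4,scc[5]=5,scc[6]=1,scc[7]=4

step 1: low=(low[0]=0,low[1]=1,low[2]=?,low[3]=?,low[4]=?,low[5]=?,low[6]=?,low[7]=?); scc=(scc[0]=?,scc[1]=0,scc[2]=?,scc[3]=?,scc[4]=?,scc[5]=?,scc[6]=?,scc[7]=?)
step 2: low=(low[0]=0,low[1]=1,low[2]=?,low[3]=?,low[4]=?,low[5]=?,low[6]=0,low[7]=?); scc=(scc[0]=?,scc[1]=0,scc[2]=?,scc[3]=?,scc[4]=?,scc[5]=?,scc[6]=?,scc[7]=?)
step 3: low=(low[0]=0,low[1]=1,low[2]=?,low[3]=?,low[4]=?,low[5]=?,low[6]=0,low[7]=?); scc=(scc[0]=1,scc[1]=0,scc[2]=?,scc[3]=?,scc[4]=?,scc[5]=?,scc[6]=1,scc[7]=?)
step 4: low=(low[0]=0,low[1]=1,low[2]=3,low[3]=?,low[4]=?,low[5]=?,low[6]=0,low[7]=?); scc=(scc[0]=1,scc[1]=0,scc[2]=2,scc[3]=?,scc[4]=?,scc[5]=?,scc[6]=1,scc[7]=?)
step 5: low=(low[0]=0,low[1]=1,low[2]=3,low[3]=4,low[4]=?,low[5]=?,low[6]=0,low[7]=?); scc=(scc[0]=1,scc[1]=0,scc[2]=2,scc[3]=3,scc[4]=?,scc[5]=?,scc[6]=1,scc[7]=?)
step 6: low=(low[0]=0,low[1]=1,low[2]=3,low[3]=4,low[4]=5,low[5]=?,low[6]=0,low[7]=5); scc=(scc[0]=1,scc[1]=0,scc[2]=2,scc[3]=3,scc[4]=?,scc[5]=?,scc[6]=1,scc[7]=?)
step 7: low=(low[0]=0,low[1]=1,low[2]=3,low[3]=4,low[4]=5,low[5]=?,low[6]=0,low[7]=5); scc=(scc[0]=1,scc[1]=0,scc[2]=2,scc[3]=3,scc[4]=4,scc[5]=?,scc[6]=1,scc[7]=4)
step 8: low=(low[0]=0,low[1]=1,low[2]=3,low[3]=4,low[4]=5,low[5]=7,low[6]=0,low[7]=5); scc=(scc[0]=1,scc[1]=0,scc[2]=2,scc[3]=3,scc[4]=4,scc[5]=5,scc[6]=1,scc[7]=4)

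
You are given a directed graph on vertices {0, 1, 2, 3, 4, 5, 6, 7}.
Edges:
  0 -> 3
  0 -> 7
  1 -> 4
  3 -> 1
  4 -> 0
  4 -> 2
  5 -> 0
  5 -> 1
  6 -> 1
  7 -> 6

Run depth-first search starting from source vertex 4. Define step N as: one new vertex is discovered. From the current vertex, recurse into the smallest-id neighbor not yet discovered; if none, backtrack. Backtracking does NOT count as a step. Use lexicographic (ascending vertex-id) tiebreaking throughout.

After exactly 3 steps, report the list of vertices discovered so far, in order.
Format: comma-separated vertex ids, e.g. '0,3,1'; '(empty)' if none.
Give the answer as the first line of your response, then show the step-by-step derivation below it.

4,0,3

step 1: discover 4; path=4; order=4
step 2: discover 0; path=4>0; order=4,0
step 3: discover 3; path=4>0>3; order=4,0,3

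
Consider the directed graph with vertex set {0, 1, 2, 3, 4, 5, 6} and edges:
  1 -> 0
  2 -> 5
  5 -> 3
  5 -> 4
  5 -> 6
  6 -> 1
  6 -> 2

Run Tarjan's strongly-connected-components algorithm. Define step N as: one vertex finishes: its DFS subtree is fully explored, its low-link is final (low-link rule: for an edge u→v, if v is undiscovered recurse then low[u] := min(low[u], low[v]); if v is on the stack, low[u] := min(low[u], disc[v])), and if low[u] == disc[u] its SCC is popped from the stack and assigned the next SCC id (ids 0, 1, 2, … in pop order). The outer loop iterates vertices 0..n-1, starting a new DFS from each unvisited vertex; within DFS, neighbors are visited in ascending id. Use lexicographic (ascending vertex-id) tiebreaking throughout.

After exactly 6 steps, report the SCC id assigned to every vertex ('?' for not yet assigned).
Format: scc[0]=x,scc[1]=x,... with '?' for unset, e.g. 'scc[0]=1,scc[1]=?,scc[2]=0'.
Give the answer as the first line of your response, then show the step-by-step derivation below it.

scc[0]=0,scc[1]=1,scc[2]=?,scc[3]=2,scc[4]=3,scc[5]=?,scc[6]=?

step 1: low=(low[0]=0,low[1]=?,low[2]=?,low[3]=?,low[4]=?,low[5]=?,low[6]=?); scc=(scc[0]=0,scc[1]=?,scc[2]=?,scc[3]=?,scc[4]=?,scc[5]=?,scc[6]=?)
step 2: low=(low[0]=0,low[1]=1,low[2]=?,low[3]=?,low[4]=?,low[5]=?,low[6]=?); scc=(scc[0]=0,scc[1]=1,scc[2]=?,scc[3]=?,scc[4]=?,scc[5]=?,scc[6]=?)
step 3: low=(low[0]=0,low[1]=1,low[2]=2,low[3]=4,low[4]=?,low[5]=3,low[6]=?); scc=(scc[0]=0,scc[1]=1,scc[2]=?,scc[3]=2,scc[4]=?,scc[5]=?,scc[6]=?)
step 4: low=(low[0]=0,low[1]=1,low[2]=2,low[3]=4,low[4]=5,low[5]=3,low[6]=?); scc=(scc[0]=0,scc[1]=1,scc[2]=?,scc[3]=2,scc[4]=3,scc[5]=?,scc[6]=?)
step 5: low=(low[0]=0,low[1]=1,low[2]=2,low[3]=4,low[4]=5,low[5]=3,low[6]=2); scc=(scc[0]=0,scc[1]=1,scc[2]=?,scc[3]=2,scc[4]=3,scc[5]=?,scc[6]=?)
step 6: low=(low[0]=0,low[1]=1,low[2]=2,low[3]=4,low[4]=5,low[5]=2,low[6]=2); scc=(scc[0]=0,scc[1]=1,scc[2]=?,scc[3]=2,scc[4]=3,scc[5]=?,scc[6]=?)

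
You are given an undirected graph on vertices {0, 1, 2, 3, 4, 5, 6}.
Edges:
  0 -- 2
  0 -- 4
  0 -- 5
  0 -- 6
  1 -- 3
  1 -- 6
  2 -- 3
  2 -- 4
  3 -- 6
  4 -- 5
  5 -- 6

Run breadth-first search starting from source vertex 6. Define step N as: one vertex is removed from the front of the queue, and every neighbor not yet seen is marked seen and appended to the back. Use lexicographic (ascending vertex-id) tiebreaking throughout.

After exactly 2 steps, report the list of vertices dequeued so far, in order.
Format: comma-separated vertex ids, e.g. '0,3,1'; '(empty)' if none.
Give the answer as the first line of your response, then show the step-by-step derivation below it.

6,0

step 1: dequeue 6; queue=[0,1,3,5]; order=6
step 2: dequeue 0; queue=[1,3,5,2,4]; order=6,0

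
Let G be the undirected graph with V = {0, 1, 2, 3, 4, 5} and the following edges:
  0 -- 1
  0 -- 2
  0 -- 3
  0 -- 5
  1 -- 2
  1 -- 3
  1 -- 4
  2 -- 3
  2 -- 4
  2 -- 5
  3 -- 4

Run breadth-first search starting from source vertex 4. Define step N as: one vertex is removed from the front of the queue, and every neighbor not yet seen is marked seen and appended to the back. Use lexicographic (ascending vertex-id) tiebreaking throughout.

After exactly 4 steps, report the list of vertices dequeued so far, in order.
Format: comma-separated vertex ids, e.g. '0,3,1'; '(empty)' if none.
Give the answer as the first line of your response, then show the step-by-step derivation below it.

4,1,2,3

step 1: dequeue 4; queue=[1,2,3]; order=4
step 2: dequeue 1; queue=[2,3,0]; order=4,1
step 3: dequeue 2; queue=[3,0,5]; order=4,1,2
step 4: dequeue 3; queue=[0,5]; order=4,1,2,3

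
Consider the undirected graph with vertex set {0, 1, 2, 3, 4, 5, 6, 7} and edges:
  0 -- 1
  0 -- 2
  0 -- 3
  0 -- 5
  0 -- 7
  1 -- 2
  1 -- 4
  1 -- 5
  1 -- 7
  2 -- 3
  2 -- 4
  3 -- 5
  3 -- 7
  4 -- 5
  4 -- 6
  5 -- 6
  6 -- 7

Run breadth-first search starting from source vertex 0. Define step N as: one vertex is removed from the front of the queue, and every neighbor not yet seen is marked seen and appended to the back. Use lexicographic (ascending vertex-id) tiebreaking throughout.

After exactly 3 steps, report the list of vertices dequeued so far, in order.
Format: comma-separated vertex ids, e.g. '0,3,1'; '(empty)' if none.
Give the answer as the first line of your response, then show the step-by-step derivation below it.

0,1,2

step 1: dequeue 0; queue=[1,2,3,5,7]; order=0
step 2: dequeue 1; queue=[2,3,5,7,4]; order=0,1
step 3: dequeue 2; queue=[3,5,7,4]; order=0,1,2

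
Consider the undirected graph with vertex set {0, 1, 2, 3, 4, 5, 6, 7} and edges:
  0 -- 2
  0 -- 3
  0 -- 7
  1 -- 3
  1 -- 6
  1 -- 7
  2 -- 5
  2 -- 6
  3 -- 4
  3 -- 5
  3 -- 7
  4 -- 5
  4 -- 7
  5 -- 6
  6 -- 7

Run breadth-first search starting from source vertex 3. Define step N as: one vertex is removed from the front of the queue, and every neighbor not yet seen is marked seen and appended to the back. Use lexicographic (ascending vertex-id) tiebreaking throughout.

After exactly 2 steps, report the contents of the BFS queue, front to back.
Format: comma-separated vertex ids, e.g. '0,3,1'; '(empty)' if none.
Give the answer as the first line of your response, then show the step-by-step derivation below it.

1,4,5,7,2

step 1: dequeue 3; queue=[0,1,4,5,7]; order=3
step 2: dequeue 0; queue=[1,4,5,7,2]; order=3,0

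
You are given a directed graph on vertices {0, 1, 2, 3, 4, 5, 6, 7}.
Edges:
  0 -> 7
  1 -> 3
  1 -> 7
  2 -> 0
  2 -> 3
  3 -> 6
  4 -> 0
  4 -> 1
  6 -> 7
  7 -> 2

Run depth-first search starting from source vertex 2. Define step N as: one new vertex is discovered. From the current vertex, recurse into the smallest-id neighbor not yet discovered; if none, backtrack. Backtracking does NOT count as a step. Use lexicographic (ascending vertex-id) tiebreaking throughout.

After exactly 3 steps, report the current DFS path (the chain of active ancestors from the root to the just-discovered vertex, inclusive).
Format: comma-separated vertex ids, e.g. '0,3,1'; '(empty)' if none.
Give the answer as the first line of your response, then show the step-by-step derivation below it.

2,0,7

step 1: discover 2; path=2; order=2
step 2: discover 0; path=2>0; order=2,0
step 3: discover 7; path=2>0>7; order=2,0,7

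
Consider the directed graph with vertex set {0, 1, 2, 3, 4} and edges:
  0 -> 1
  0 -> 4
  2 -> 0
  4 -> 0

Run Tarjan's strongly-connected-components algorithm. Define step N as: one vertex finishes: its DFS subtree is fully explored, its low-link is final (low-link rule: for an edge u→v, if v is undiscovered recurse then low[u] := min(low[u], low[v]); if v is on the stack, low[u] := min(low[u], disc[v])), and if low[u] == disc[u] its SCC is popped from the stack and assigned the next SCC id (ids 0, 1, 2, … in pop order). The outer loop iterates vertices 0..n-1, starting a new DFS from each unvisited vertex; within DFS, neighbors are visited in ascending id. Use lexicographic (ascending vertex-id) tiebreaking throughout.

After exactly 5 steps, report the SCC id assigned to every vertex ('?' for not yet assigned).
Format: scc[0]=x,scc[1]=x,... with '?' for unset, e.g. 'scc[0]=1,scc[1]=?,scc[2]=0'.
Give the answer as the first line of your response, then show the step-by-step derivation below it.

scc[0]=1,scc[1]=0,scc[2]=2,scc[3]=3,scc[4]=1

step 1: low=(low[0]=0,low[1]=1,low[2]=?,low[3]=?,low[4]=?); scc=(scc[0]=?,scc[1]=0,scc[2]=?,scc[3]=?,scc[4]=?)
step 2: low=(low[0]=0,low[1]=1,low[2]=?,low[3]=?,low[4]=0); scc=(scc[0]=?,scc[1]=0,scc[2]=?,scc[3]=?,scc[4]=?)
step 3: low=(low[0]=0,low[1]=1,low[2]=?,low[3]=?,low[4]=0); scc=(scc[0]=1,scc[1]=0,scc[2]=?,scc[3]=?,scc[4]=1)
step 4: low=(low[0]=0,low[1]=1,low[2]=3,low[3]=?,low[4]=0); scc=(scc[0]=1,scc[1]=0,scc[2]=2,scc[3]=?,scc[4]=1)
step 5: low=(low[0]=0,low[1]=1,low[2]=3,low[3]=4,low[4]=0); scc=(scc[0]=1,scc[1]=0,scc[2]=2,scc[3]=3,scc[4]=1)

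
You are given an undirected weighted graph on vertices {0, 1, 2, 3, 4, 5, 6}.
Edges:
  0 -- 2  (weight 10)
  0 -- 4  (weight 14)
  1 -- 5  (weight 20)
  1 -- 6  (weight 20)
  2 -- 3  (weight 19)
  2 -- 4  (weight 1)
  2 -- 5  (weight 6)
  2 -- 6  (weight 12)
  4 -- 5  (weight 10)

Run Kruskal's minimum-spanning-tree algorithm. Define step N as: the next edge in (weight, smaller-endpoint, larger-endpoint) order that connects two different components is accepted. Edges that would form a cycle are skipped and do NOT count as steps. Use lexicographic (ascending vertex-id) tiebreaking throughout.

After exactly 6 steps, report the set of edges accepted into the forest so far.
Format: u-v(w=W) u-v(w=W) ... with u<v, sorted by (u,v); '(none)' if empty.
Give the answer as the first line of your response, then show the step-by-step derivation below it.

0-2(w=10) 1-5(w=20) 2-3(w=19) 2-4(w=1) 2-5(w=6) 2-6(w=12)

step 1: add edge 2-4 (w=1); MST = {2-4(w=1)}
step 2: add edge 2-5 (w=6); MST = {2-4(w=1) 2-5(w=6)}
step 3: add edge 0-2 (w=10); MST = {0-2(w=10) 2-4(w=1) 2-5(w=6)}
step 4: add edge 2-6 (w=12); MST = {0-2(w=10) 2-4(w=1) 2-5(w=6) 2-6(w=12)}
step 5: add edge 2-3 (w=19); MST = {0-2(w=10) 2-3(w=19) 2-4(w=1) 2-5(w=6) 2-6(w=12)}
step 6: add edge 1-5 (w=20); MST = {0-2(w=10) 1-5(w=20) 2-3(w=19) 2-4(w=1) 2-5(w=6) 2-6(w=12)}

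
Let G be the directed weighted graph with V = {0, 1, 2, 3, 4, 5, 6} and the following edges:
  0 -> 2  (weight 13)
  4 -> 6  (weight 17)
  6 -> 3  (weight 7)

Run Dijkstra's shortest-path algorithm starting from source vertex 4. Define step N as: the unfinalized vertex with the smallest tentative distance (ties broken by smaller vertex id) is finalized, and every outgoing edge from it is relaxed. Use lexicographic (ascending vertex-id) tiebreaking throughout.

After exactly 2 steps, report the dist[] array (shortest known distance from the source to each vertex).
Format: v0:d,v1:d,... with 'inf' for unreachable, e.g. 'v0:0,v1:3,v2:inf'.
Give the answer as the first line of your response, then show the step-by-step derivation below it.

v0:inf,v1:inf,v2:inf,v3:24,v4:0,v5:inf,v6:17

step 1: dist = v0:inf,v1:inf,v2:inf,v3:inf,v4:0,v5:inf,v6:17
step 2: dist = v0:inf,v1:inf,v2:inf,v3:24,v4:0,v5:inf,v6:17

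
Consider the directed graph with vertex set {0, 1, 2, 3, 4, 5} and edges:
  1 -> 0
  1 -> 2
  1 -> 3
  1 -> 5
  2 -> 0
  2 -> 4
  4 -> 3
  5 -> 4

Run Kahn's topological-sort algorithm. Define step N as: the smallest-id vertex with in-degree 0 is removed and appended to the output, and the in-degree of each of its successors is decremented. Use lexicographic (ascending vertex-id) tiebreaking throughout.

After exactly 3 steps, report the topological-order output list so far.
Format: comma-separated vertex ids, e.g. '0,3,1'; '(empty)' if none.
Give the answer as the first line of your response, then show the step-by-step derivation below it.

1,2,0

step 1: output 1; order=[1]; indeg=(1,0,0,1,2,0)
step 2: output 2; order=[1,2]; indeg=(0,0,0,1,1,0)
step 3: output 0; order=[1,2,0]; indeg=(0,0,0,1,1,0)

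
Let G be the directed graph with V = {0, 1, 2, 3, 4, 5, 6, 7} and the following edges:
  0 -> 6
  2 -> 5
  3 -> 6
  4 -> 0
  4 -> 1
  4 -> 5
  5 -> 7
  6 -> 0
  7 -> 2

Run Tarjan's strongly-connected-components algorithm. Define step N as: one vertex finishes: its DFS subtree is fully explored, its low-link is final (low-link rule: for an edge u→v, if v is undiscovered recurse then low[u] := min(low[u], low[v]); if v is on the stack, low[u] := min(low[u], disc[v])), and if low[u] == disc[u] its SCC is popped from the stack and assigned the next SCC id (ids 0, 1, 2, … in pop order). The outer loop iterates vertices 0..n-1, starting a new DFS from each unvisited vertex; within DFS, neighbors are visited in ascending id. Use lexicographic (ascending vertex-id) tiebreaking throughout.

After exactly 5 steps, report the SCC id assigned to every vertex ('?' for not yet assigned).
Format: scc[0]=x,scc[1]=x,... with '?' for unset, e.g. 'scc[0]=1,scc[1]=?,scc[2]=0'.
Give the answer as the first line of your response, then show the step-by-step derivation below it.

scc[0]=0,scc[1]=1,scc[2]=?,scc[3]=?,scc[4]=?,scc[5]=?,scc[6]=0,scc[7]=?

step 1: low=(low[0]=0,low[1]=?,low[2]=?,low[3]=?,low[4]=?,low[5]=?,low[6]=0,low[7]=?); scc=(scc[0]=?,scc[1]=?,scc[2]=?,scc[3]=?,scc[4]=?,scc[5]=?,scc[6]=?,scc[7]=?)
step 2: low=(low[0]=0,low[1]=?,low[2]=?,low[3]=?,low[4]=?,low[5]=?,low[6]=0,low[7]=?); scc=(scc[0]=0,scc[1]=?,scc[2]=?,scc[3]=?,scc[4]=?,scc[5]=?,scc[6]=0,scc[7]=?)
step 3: low=(low[0]=0,low[1]=2,low[2]=?,low[3]=?,low[4]=?,low[5]=?,low[6]=0,low[7]=?); scc=(scc[0]=0,scc[1]=1,scc[2]=?,scc[3]=?,scc[4]=?,scc[5]=?,scc[6]=0,scc[7]=?)
step 4: low=(low[0]=0,low[1]=2,low[2]=3,low[3]=?,low[4]=?,low[5]=4,low[6]=0,low[7]=3); scc=(scc[0]=0,scc[1]=1,scc[2]=?,scc[3]=?,scc[4]=?,scc[5]=?,scc[6]=0,scc[7]=?)
step 5: low=(low[0]=0,low[1]=2,low[2]=3,low[3]=?,low[4]=?,low[5]=3,low[6]=0,low[7]=3); scc=(scc[0]=0,scc[1]=1,scc[2]=?,scc[3]=?,scc[4]=?,scc[5]=?,scc[6]=0,scc[7]=?)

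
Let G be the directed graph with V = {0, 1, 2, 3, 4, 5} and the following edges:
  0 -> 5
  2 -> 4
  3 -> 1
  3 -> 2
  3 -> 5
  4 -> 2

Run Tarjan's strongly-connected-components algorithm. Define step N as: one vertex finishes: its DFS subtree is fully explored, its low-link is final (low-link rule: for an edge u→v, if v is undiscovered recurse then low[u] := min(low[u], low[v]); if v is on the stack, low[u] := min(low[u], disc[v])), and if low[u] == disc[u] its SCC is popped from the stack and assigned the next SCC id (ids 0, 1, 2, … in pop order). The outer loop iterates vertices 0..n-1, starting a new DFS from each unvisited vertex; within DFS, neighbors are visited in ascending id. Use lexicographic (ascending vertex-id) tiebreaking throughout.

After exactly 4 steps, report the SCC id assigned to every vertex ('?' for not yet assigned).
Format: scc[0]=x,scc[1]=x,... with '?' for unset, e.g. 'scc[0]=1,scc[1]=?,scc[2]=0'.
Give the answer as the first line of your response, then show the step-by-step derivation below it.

scc[0]=1,scc[1]=2,scc[2]=?,scc[3]=?,scc[4]=?,scc[5]=0

step 1: low=(low[0]=0,low[1]=?,low[2]=?,low[3]=?,low[4]=?,low[5]=1); scc=(scc[0]=?,scc[1]=?,scc[2]=?,scc[3]=?,scc[4]=?,scc[5]=0)
step 2: low=(low[0]=0,low[1]=?,low[2]=?,low[3]=?,low[4]=?,low[5]=1); scc=(scc[0]=1,scc[1]=?,scc[2]=?,scc[3]=?,scc[4]=?,scc[5]=0)
step 3: low=(low[0]=0,low[1]=2,low[2]=?,low[3]=?,low[4]=?,low[5]=1); scc=(scc[0]=1,scc[1]=2,scc[2]=?,scc[3]=?,scc[4]=?,scc[5]=0)
step 4: low=(low[0]=0,low[1]=2,low[2]=3,low[3]=?,low[4]=3,low[5]=1); scc=(scc[0]=1,scc[1]=2,scc[2]=?,scc[3]=?,scc[4]=?,scc[5]=0)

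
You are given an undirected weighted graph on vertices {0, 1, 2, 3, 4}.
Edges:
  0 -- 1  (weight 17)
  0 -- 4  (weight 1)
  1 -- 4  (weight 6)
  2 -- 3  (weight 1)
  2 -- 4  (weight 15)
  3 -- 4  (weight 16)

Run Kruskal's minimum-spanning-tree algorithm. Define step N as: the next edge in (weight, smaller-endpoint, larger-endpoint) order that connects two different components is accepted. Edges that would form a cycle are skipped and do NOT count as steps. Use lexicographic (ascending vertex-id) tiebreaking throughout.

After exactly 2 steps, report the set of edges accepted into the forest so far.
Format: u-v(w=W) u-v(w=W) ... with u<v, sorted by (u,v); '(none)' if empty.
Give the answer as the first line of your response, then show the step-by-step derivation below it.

0-4(w=1) 2-3(w=1)

step 1: add edge 0-4 (w=1); MST = {0-4(w=1)}
step 2: add edge 2-3 (w=1); MST = {0-4(w=1) 2-3(w=1)}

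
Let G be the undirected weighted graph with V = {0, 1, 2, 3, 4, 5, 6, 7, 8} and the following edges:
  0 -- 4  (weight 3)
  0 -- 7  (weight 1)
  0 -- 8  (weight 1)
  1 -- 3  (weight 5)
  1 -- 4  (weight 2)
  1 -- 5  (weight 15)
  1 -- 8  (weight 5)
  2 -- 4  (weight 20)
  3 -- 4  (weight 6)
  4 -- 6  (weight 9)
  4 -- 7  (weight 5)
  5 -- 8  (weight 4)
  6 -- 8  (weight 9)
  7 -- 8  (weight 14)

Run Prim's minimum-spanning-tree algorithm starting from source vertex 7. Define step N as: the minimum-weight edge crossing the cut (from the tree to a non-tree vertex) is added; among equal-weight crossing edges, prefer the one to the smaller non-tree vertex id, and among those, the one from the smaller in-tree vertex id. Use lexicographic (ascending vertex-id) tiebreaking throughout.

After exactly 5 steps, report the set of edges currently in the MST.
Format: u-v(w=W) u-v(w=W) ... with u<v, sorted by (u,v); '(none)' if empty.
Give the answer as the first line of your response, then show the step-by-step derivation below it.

0-4(w=3) 0-7(w=1) 0-8(w=1) 1-4(w=2) 5-8(w=4)

step 1: add edge 0-7 (w=1); MST = {0-7(w=1)}
step 2: add edge 0-8 (w=1); MST = {0-7(w=1) 0-8(w=1)}
step 3: add edge 0-4 (w=3); MST = {0-4(w=3) 0-7(w=1) 0-8(w=1)}
step 4: add edge 1-4 (w=2); MST = {0-4(w=3) 0-7(w=1) 0-8(w=1) 1-4(w=2)}
step 5: add edge 5-8 (w=4); MST = {0-4(w=3) 0-7(w=1) 0-8(w=1) 1-4(w=2) 5-8(w=4)}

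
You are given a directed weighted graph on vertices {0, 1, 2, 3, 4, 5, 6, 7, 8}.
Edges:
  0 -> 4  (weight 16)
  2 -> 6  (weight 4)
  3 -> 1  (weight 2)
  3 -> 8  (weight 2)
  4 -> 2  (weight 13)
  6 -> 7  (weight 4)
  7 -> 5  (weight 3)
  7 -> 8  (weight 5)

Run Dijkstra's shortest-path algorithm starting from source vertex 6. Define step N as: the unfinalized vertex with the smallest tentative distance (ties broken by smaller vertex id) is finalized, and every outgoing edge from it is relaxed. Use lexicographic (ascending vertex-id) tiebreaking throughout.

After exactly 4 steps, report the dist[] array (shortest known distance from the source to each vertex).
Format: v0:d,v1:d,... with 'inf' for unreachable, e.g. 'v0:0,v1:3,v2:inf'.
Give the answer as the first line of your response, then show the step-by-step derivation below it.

v0:inf,v1:inf,v2:inf,v3:inf,v4:inf,v5:7,v6:0,v7:4,v8:9

step 1: dist = v0:inf,v1:inf,v2:inf,v3:inf,v4:inf,v5:inf,v6:0,v7:4,v8:inf
step 2: dist = v0:inf,v1:inf,v2:inf,v3:inf,v4:inf,v5:7,v6:0,v7:4,v8:9
step 3: dist = v0:inf,v1:inf,v2:inf,v3:inf,v4:inf,v5:7,v6:0,v7:4,v8:9
step 4: dist = v0:inf,v1:inf,v2:inf,v3:inf,v4:inf,v5:7,v6:0,v7:4,v8:9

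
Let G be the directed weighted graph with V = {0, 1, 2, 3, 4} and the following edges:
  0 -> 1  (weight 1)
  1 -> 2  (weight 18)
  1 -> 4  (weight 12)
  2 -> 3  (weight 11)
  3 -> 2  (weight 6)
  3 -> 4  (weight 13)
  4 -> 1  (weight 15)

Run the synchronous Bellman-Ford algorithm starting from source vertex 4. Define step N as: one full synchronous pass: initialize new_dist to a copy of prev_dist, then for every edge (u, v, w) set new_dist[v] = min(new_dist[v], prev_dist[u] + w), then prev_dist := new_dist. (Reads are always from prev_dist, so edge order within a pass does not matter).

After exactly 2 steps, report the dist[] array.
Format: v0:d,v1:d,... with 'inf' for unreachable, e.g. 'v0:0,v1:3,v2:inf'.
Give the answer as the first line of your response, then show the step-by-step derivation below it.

v0:inf,v1:15,v2:33,v3:inf,v4:0

step 1: dist = v0:inf,v1:15,v2:inf,v3:inf,v4:0
step 2: dist = v0:inf,v1:15,v2:33,v3:inf,v4:0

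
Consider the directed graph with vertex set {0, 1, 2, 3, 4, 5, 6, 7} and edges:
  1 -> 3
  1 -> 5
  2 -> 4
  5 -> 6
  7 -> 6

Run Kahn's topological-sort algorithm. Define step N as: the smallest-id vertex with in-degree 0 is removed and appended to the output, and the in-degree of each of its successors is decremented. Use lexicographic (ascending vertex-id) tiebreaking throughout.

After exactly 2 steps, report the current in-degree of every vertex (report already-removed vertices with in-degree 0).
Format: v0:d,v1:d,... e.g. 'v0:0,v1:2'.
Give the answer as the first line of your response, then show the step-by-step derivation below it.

v0:0,v1:0,v2:0,v3:0,v4:1,v5:0,v6:2,v7:0

step 1: output 0; order=[0]; indeg=(0,0,0,1,1,1,2,0)
step 2: output 1; order=[0,1]; indeg=(0,0,0,0,1,0,2,0)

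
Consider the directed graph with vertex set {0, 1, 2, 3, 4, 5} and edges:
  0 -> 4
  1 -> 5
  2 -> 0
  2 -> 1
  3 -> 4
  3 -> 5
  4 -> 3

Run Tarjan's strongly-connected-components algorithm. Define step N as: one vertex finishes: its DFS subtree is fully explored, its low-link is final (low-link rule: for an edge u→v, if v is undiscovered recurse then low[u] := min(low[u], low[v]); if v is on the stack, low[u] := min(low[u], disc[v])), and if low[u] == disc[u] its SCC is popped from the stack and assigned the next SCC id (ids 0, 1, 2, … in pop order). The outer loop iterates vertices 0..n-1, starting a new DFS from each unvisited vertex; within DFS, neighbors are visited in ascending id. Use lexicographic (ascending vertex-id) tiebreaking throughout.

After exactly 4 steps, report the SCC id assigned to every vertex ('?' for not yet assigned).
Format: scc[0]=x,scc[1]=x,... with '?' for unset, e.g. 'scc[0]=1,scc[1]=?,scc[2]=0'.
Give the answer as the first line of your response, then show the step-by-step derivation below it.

scc[0]=2,scc[1]=?,scc[2]=?,scc[3]=1,scc[4]=1,scc[5]=0

step 1: low=(low[0]=0,low[1]=?,low[2]=?,low[3]=1,low[4]=1,low[5]=3); scc=(scc[0]=?,scc[1]=?,scc[2]=?,scc[3]=?,scc[4]=?,scc[5]=0)
step 2: low=(low[0]=0,low[1]=?,low[2]=?,low[3]=1,low[4]=1,low[5]=3); scc=(scc[0]=?,scc[1]=?,scc[2]=?,scc[3]=?,scc[4]=?,scc[5]=0)
step 3: low=(low[0]=0,low[1]=?,low[2]=?,low[3]=1,low[4]=1,low[5]=3); scc=(scc[0]=?,scc[1]=?,scc[2]=?,scc[3]=1,scc[4]=1,scc[5]=0)
step 4: low=(low[0]=0,low[1]=?,low[2]=?,low[3]=1,low[4]=1,low[5]=3); scc=(scc[0]=2,scc[1]=?,scc[2]=?,scc[3]=1,scc[4]=1,scc[5]=0)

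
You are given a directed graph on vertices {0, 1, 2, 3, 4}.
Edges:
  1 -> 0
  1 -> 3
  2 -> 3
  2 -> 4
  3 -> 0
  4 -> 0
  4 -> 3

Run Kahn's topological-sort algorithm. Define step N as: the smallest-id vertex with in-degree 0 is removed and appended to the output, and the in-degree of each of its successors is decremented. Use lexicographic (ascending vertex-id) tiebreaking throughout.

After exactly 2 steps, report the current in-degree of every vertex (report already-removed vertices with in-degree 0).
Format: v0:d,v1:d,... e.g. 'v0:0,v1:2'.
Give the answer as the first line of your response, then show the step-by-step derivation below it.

v0:2,v1:0,v2:0,v3:1,v4:0

step 1: output 1; order=[1]; indeg=(2,0,0,2,1)
step 2: output 2; order=[1,2]; indeg=(2,0,0,1,0)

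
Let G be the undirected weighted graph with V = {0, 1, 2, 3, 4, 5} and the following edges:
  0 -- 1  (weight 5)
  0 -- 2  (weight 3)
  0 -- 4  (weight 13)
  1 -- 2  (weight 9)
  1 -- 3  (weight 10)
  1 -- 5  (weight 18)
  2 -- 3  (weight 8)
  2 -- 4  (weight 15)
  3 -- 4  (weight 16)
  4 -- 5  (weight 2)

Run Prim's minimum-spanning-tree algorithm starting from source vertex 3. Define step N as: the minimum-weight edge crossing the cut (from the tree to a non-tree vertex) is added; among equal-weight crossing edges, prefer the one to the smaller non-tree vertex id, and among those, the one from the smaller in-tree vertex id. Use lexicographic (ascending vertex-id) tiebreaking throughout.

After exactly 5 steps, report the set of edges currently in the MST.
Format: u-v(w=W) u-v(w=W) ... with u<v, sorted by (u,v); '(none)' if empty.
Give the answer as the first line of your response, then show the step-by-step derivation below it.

0-1(w=5) 0-2(w=3) 0-4(w=13) 2-3(w=8) 4-5(w=2)

step 1: add edge 2-3 (w=8); MST = {2-3(w=8)}
step 2: add edge 0-2 (w=3); MST = {0-2(w=3) 2-3(w=8)}
step 3: add edge 0-1 (w=5); MST = {0-1(w=5) 0-2(w=3) 2-3(w=8)}
step 4: add edge 0-4 (w=13); MST = {0-1(w=5) 0-2(w=3) 0-4(w=13) 2-3(w=8)}
step 5: add edge 4-5 (w=2); MST = {0-1(w=5) 0-2(w=3) 0-4(w=13) 2-3(w=8) 4-5(w=2)}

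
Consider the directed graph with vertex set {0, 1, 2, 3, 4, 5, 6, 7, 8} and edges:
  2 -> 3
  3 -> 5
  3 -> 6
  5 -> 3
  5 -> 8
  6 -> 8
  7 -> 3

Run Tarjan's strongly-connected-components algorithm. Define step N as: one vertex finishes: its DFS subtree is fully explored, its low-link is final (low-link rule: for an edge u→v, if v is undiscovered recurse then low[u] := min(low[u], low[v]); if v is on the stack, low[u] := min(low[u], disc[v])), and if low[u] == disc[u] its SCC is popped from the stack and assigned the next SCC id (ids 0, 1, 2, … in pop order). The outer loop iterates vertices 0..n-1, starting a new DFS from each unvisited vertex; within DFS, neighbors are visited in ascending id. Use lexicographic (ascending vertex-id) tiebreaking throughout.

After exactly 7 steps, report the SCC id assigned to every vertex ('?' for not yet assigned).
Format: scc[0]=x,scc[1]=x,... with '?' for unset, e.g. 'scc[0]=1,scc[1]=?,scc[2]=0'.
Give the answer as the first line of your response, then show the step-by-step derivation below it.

scc[0]=0,scc[1]=1,scc[2]=5,scc[3]=4,scc[4]=?,scc[5]=4,scc[6]=3,scc[7]=?,scc[8]=2

step 1: low=(low[0]=0,low[1]=?,low[2]=?,low[3]=?,low[4]=?,low[5]=?,low[6]=?,low[7]=?,low[8]=?); scc=(scc[0]=0,scc[1]=?,scc[2]=?,scc[3]=?,scc[4]=?,scc[5]=?,scc[6]=?,scc[7]=?,scc[8]=?)
step 2: low=(low[0]=0,low[1]=1,low[2]=?,low[3]=?,low[4]=?,low[5]=?,low[6]=?,low[7]=?,low[8]=?); scc=(scc[0]=0,scc[1]=1,scc[2]=?,scc[3]=?,scc[4]=?,scc[5]=?,scc[6]=?,scc[7]=?,scc[8]=?)
step 3: low=(low[0]=0,low[1]=1,low[2]=2,low[3]=3,low[4]=?,low[5]=3,low[6]=?,low[7]=?,low[8]=5); scc=(scc[0]=0,scc[1]=1,scc[2]=?,scc[3]=?,scc[4]=?,scc[5]=?,scc[6]=?,scc[7]=?,scc[8]=2)
step 4: low=(low[0]=0,low[1]=1,low[2]=2,low[3]=3,low[4]=?,low[5]=3,low[6]=?,low[7]=?,low[8]=5); scc=(scc[0]=0,scc[1]=1,scc[2]=?,scc[3]=?,scc[4]=?,scc[5]=?,scc[6]=?,scc[7]=?,scc[8]=2)
step 5: low=(low[0]=0,low[1]=1,low[2]=2,low[3]=3,low[4]=?,low[5]=3,low[6]=6,low[7]=?,low[8]=5); scc=(scc[0]=0,scc[1]=1,scc[2]=?,scc[3]=?,scc[4]=?,scc[5]=?,scc[6]=3,scc[7]=?,scc[8]=2)
step 6: low=(low[0]=0,low[1]=1,low[2]=2,low[3]=3,low[4]=?,low[5]=3,low[6]=6,low[7]=?,low[8]=5); scc=(scc[0]=0,scc[1]=1,scc[2]=?,scc[3]=4,scc[4]=?,scc[5]=4,scc[6]=3,scc[7]=?,scc[8]=2)
step 7: low=(low[0]=0,low[1]=1,low[2]=2,low[3]=3,low[4]=?,low[5]=3,low[6]=6,low[7]=?,low[8]=5); scc=(scc[0]=0,scc[1]=1,scc[2]=5,scc[3]=4,scc[4]=?,scc[5]=4,scc[6]=3,scc[7]=?,scc[8]=2)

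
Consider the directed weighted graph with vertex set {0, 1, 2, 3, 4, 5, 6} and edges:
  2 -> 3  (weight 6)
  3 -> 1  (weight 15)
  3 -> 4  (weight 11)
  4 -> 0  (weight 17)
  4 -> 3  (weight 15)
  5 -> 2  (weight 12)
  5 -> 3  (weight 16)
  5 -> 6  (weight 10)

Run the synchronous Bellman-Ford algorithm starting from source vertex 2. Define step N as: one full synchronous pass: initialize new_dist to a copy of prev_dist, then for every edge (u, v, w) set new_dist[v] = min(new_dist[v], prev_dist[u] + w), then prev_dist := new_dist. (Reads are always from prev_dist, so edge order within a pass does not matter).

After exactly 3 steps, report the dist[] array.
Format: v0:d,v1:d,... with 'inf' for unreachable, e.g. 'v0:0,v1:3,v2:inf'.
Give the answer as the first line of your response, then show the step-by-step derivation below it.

v0:34,v1:21,v2:0,v3:6,v4:17,v5:inf,v6:inf

step 1: dist = v0:inf,v1:inf,v2:0,v3:6,v4:inf,v5:inf,v6:inf
step 2: dist = v0:inf,v1:21,v2:0,v3:6,v4:17,v5:inf,v6:inf
step 3: dist = v0:34,v1:21,v2:0,v3:6,v4:17,v5:inf,v6:inf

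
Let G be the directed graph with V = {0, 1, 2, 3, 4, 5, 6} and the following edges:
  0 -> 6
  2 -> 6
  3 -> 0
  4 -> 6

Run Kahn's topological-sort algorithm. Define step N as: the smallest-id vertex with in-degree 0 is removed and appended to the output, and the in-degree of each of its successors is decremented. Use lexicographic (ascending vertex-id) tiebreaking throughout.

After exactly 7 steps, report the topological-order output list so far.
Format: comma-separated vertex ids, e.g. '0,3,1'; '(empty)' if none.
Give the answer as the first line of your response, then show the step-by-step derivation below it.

1,2,3,0,4,5,6

step 1: output 1; order=[1]; indeg=(1,0,0,0,0,0,3)
step 2: output 2; order=[1,2]; indeg=(1,0,0,0,0,0,2)
step 3: output 3; order=[1,2,3]; indeg=(0,0,0,0,0,0,2)
step 4: output 0; order=[1,2,3,0]; indeg=(0,0,0,0,0,0,1)
step 5: output 4; order=[1,2,3,0,4]; indeg=(0,0,0,0,0,0,0)
step 6: output 5; order=[1,2,3,0,4,5]; indeg=(0,0,0,0,0,0,0)
step 7: output 6; order=[1,2,3,0,4,5,6]; indeg=(0,0,0,0,0,0,0)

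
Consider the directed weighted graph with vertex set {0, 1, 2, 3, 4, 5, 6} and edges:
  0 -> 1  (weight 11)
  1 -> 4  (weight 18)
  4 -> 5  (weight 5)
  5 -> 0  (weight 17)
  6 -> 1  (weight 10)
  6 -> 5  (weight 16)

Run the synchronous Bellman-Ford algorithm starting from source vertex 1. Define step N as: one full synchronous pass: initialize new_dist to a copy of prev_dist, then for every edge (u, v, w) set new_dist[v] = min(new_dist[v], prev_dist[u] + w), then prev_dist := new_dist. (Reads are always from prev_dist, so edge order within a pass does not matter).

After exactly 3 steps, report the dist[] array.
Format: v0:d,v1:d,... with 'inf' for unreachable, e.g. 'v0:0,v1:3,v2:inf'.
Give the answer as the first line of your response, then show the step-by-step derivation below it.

v0:40,v1:0,v2:inf,v3:inf,v4:18,v5:23,v6:inf

step 1: dist = v0:inf,v1:0,v2:inf,v3:inf,v4:18,v5:inf,v6:inf
step 2: dist = v0:inf,v1:0,v2:inf,v3:inf,v4:18,v5:23,v6:inf
step 3: dist = v0:40,v1:0,v2:inf,v3:inf,v4:18,v5:23,v6:inf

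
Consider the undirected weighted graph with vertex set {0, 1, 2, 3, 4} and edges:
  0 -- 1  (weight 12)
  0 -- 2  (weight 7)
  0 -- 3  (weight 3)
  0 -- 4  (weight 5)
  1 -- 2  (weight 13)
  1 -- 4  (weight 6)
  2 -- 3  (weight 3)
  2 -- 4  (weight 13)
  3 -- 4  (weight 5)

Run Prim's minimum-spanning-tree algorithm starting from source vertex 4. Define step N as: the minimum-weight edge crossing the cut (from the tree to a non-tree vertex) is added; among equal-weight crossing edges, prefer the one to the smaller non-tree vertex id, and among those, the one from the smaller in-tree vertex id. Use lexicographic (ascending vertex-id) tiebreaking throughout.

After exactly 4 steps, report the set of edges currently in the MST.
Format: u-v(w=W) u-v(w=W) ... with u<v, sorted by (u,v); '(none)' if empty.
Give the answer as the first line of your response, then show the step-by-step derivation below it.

0-3(w=3) 0-4(w=5) 1-4(w=6) 2-3(w=3)

step 1: add edge 0-4 (w=5); MST = {0-4(w=5)}
step 2: add edge 0-3 (w=3); MST = {0-3(w=3) 0-4(w=5)}
step 3: add edge 2-3 (w=3); MST = {0-3(w=3) 0-4(w=5) 2-3(w=3)}
step 4: add edge 1-4 (w=6); MST = {0-3(w=3) 0-4(w=5) 1-4(w=6) 2-3(w=3)}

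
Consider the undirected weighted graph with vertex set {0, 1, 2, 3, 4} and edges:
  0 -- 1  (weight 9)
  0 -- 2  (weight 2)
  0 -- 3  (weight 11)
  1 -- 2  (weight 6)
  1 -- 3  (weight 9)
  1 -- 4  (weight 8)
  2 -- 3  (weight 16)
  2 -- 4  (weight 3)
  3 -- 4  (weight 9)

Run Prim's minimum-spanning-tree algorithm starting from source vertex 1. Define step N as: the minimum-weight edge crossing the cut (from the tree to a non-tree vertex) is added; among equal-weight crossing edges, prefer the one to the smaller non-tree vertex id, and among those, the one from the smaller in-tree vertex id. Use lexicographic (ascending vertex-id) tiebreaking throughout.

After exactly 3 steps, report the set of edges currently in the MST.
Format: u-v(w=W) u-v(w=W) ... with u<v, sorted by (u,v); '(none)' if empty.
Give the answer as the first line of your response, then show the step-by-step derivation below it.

0-2(w=2) 1-2(w=6) 2-4(w=3)

step 1: add edge 1-2 (w=6); MST = {1-2(w=6)}
step 2: add edge 0-2 (w=2); MST = {0-2(w=2) 1-2(w=6)}
step 3: add edge 2-4 (w=3); MST = {0-2(w=2) 1-2(w=6) 2-4(w=3)}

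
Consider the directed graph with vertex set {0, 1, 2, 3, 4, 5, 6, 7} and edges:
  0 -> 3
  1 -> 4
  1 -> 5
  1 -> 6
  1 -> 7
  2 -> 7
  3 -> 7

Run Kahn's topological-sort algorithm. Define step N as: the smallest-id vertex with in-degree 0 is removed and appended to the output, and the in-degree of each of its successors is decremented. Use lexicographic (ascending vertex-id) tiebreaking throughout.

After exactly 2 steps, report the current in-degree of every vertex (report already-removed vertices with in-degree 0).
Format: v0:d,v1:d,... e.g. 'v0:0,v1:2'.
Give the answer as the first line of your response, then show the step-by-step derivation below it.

v0:0,v1:0,v2:0,v3:0,v4:0,v5:0,v6:0,v7:2

step 1: output 0; order=[0]; indeg=(0,0,0,0,1,1,1,3)
step 2: output 1; order=[0,1]; indeg=(0,0,0,0,0,0,0,2)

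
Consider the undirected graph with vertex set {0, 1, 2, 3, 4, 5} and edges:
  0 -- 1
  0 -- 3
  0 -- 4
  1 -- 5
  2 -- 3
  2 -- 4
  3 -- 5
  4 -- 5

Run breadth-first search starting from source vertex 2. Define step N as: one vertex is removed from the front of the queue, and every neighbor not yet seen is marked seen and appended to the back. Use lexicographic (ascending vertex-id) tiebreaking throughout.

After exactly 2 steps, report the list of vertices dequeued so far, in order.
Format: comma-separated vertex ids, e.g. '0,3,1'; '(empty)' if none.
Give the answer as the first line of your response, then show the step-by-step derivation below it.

2,3

step 1: dequeue 2; queue=[3,4]; order=2
step 2: dequeue 3; queue=[4,0,5]; order=2,3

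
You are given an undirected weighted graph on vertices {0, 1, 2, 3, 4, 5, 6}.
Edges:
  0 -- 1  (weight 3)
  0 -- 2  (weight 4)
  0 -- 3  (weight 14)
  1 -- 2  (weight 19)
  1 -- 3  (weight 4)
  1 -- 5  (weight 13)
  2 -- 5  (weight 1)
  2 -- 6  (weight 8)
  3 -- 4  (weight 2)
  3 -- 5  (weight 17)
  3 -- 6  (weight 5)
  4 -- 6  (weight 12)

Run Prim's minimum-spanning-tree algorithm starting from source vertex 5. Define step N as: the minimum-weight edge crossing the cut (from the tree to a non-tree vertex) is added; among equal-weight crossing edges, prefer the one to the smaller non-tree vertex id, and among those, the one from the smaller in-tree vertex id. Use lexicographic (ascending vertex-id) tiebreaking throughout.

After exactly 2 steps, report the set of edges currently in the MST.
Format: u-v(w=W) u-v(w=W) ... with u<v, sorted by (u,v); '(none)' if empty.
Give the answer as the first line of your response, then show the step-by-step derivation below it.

0-2(w=4) 2-5(w=1)

step 1: add edge 2-5 (w=1); MST = {2-5(w=1)}
step 2: add edge 0-2 (w=4); MST = {0-2(w=4) 2-5(w=1)}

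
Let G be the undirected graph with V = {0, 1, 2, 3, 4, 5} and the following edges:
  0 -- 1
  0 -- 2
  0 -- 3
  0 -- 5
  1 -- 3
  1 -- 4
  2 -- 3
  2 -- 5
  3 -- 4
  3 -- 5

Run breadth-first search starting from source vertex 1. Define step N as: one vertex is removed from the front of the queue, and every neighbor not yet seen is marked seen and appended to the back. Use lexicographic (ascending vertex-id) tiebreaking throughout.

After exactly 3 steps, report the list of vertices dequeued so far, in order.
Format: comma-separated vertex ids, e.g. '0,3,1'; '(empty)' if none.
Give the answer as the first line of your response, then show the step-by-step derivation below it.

1,0,3

step 1: dequeue 1; queue=[0,3,4]; order=1
step 2: dequeue 0; queue=[3,4,2,5]; order=1,0
step 3: dequeue 3; queue=[4,2,5]; order=1,0,3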